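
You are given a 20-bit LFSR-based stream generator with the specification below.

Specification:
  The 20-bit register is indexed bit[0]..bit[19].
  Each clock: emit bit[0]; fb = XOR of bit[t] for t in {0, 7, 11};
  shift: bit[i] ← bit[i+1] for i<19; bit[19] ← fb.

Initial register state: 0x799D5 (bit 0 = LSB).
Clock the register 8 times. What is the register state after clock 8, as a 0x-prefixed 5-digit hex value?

reg_0 = 0x799D5
clock 1: out=1, reg = 0xBCCEA
clock 2: out=0, reg = 0x5E675
clock 3: out=1, reg = 0xAF33A
clock 4: out=0, reg = 0x5799D
clock 5: out=1, reg = 0xABCCE
clock 6: out=0, reg = 0x55E67
clock 7: out=1, reg = 0x2AF33
clock 8: out=1, reg = 0x15799

0x15799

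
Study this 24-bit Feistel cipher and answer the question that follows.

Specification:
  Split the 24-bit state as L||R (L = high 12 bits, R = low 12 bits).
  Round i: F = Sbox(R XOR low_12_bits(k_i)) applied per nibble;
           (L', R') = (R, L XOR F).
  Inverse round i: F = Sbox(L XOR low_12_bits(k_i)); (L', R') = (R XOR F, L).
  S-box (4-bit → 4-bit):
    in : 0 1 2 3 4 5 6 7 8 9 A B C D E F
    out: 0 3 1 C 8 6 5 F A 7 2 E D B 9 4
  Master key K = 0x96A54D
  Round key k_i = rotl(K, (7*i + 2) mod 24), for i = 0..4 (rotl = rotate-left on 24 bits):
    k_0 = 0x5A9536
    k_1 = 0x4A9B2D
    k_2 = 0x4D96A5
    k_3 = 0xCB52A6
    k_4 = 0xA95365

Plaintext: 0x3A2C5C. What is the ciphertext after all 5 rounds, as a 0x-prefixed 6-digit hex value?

0xC589BA

s_0 = plaintext = 0x3A2C5C
s_1 = Round(s_0, k_0) = 0xC5C4F0
s_2 = Round(s_1, k_1) = 0x4F08E7
s_3 = Round(s_2, k_2) = 0x8E7D71
s_4 = Round(s_3, k_3) = 0xD71C58
s_5 = Round(s_4, k_4) = 0xC589BA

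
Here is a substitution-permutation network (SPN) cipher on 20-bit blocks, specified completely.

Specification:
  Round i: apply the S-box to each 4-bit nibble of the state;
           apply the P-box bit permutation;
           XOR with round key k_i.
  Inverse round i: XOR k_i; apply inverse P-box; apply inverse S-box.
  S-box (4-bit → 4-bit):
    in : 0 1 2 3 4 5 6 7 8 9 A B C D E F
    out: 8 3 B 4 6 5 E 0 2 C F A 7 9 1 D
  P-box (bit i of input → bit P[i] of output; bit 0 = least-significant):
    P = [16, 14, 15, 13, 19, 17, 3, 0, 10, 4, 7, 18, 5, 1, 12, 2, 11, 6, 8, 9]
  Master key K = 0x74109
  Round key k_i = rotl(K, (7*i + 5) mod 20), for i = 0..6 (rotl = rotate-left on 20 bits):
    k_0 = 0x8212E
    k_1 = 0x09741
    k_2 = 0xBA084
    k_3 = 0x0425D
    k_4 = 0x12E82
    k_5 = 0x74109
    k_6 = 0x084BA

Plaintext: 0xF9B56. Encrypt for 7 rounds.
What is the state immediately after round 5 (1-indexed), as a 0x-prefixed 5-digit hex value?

0xF6A20

s_0 = plaintext = 0xF9B56
s_1 = Round(s_0, k_0) = 0x4DA32
s_2 = Round(s_1, k_1) = 0x5F2BD
s_3 = Round(s_2, k_2) = 0xC9DB1
s_4 = Round(s_3, k_3) = 0x71F18
s_5 = Round(s_4, k_4) = 0xF6A20
s_6 = Round(s_5, k_5) = 0x97E9E
s_7 = Round(s_6, k_6) = 0x183B3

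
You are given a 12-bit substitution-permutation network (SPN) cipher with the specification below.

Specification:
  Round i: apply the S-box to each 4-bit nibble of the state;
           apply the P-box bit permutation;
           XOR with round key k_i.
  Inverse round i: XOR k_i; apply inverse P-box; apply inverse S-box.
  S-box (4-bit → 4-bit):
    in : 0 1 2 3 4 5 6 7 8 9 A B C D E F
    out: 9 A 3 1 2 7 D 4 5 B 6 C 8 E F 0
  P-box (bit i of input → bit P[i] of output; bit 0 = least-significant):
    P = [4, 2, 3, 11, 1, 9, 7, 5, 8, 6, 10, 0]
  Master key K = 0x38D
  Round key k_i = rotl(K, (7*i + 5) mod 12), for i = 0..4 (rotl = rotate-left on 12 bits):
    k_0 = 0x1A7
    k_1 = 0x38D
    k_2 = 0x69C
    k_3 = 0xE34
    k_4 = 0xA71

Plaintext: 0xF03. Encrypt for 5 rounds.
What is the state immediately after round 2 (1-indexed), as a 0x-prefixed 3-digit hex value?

0x1F2

s_0 = plaintext = 0xF03
s_1 = Round(s_0, k_0) = 0x195
s_2 = Round(s_1, k_1) = 0x1F2
s_3 = Round(s_2, k_2) = 0x6C9
s_4 = Round(s_3, k_3) = 0x301
s_5 = Round(s_4, k_4) = 0x357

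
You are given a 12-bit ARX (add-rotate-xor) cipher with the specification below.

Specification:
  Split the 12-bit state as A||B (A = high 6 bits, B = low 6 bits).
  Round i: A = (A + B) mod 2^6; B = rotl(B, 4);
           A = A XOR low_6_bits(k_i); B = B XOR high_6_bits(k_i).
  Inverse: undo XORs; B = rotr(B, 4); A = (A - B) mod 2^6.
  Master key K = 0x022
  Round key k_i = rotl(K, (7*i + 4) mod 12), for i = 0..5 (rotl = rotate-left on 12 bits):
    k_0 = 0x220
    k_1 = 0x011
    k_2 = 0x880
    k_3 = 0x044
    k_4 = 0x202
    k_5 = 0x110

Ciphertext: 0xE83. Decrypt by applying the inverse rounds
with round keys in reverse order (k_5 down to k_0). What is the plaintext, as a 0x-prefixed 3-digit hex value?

0x183

s_0 = ciphertext = 0xE83
s_1 = InvRound(s_0, k_5) = 0x39C
s_2 = InvRound(s_1, k_4) = 0xED1
s_3 = InvRound(s_2, k_3) = 0xF81
s_4 = InvRound(s_3, k_2) = 0xC0E
s_5 = InvRound(s_4, k_1) = 0xA78
s_6 = InvRound(s_5, k_0) = 0x183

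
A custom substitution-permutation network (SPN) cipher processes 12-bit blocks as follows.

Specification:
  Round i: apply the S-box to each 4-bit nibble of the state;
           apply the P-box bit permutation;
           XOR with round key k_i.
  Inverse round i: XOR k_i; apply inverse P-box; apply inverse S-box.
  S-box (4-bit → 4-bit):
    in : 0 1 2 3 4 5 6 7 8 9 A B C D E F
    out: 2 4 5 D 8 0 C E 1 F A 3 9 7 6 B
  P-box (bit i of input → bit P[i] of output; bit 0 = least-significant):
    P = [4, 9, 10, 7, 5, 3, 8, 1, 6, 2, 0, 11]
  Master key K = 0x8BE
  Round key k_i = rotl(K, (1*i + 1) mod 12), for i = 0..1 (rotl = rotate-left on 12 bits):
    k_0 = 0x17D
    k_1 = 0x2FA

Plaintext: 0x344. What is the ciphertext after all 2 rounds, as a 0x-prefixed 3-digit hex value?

0xC97

s_0 = plaintext = 0x344
s_1 = Round(s_0, k_0) = 0x9BE
s_2 = Round(s_1, k_1) = 0xC97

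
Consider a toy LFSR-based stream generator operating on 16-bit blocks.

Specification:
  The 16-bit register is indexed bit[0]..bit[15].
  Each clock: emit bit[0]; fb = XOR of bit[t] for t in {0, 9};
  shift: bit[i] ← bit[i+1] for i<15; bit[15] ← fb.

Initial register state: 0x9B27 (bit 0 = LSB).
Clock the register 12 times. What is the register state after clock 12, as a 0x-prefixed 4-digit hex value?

reg_0 = 0x9B27
clock 1: out=1, reg = 0x4D93
clock 2: out=1, reg = 0xA6C9
clock 3: out=1, reg = 0x5364
clock 4: out=0, reg = 0xA9B2
clock 5: out=0, reg = 0x54D9
clock 6: out=1, reg = 0xAA6C
clock 7: out=0, reg = 0xD536
clock 8: out=0, reg = 0x6A9B
clock 9: out=1, reg = 0x354D
clock 10: out=1, reg = 0x9AA6
clock 11: out=0, reg = 0xCD53
clock 12: out=1, reg = 0xE6A9

0xE6A9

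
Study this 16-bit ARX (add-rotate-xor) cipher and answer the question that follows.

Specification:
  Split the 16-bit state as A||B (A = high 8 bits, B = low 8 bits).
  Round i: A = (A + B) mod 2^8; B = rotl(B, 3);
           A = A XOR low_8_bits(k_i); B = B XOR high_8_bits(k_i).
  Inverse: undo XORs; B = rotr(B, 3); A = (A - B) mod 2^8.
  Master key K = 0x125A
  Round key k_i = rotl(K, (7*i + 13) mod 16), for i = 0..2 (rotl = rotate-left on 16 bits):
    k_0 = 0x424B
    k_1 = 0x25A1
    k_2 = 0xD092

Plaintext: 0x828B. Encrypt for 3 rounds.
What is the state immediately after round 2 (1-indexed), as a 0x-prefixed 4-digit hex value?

s_0 = plaintext = 0x828B
s_1 = Round(s_0, k_0) = 0x461E
s_2 = Round(s_1, k_1) = 0xC5D5
s_3 = Round(s_2, k_2) = 0x087E

0xC5D5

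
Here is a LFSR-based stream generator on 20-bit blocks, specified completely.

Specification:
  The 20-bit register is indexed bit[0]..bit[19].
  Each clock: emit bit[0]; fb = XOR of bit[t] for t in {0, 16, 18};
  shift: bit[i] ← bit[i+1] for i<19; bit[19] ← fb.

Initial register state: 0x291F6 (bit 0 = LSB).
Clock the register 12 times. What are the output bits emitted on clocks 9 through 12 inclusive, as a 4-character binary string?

reg_0 = 0x291F6
clock 1: out=0, reg = 0x148FB
clock 2: out=1, reg = 0x0A47D
clock 3: out=1, reg = 0x8523E
clock 4: out=0, reg = 0x4291F
clock 5: out=1, reg = 0x2148F
clock 6: out=1, reg = 0x90A47
clock 7: out=1, reg = 0x48523
clock 8: out=1, reg = 0x24291
clock 9: out=1, reg = 0x92148
clock 10: out=0, reg = 0xC90A4
clock 11: out=0, reg = 0xE4852
clock 12: out=0, reg = 0xF2429

1000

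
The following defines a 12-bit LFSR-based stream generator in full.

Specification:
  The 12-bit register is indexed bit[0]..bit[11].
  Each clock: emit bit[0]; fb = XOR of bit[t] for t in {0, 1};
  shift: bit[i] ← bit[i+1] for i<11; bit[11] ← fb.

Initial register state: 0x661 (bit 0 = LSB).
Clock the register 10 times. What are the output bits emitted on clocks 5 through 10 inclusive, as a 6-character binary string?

reg_0 = 0x661
clock 1: out=1, reg = 0xB30
clock 2: out=0, reg = 0x598
clock 3: out=0, reg = 0x2CC
clock 4: out=0, reg = 0x166
clock 5: out=0, reg = 0x8B3
clock 6: out=1, reg = 0x459
clock 7: out=1, reg = 0xA2C
clock 8: out=0, reg = 0x516
clock 9: out=0, reg = 0xA8B
clock 10: out=1, reg = 0x545

011001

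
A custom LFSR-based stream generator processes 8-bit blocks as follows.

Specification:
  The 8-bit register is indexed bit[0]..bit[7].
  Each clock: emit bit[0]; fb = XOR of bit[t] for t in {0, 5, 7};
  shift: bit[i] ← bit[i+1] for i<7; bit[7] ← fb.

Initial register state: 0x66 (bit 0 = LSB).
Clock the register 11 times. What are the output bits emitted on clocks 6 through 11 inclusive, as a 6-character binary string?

110110

reg_0 = 0x66
clock 1: out=0, reg = 0xB3
clock 2: out=1, reg = 0xD9
clock 3: out=1, reg = 0x6C
clock 4: out=0, reg = 0xB6
clock 5: out=0, reg = 0x5B
clock 6: out=1, reg = 0xAD
clock 7: out=1, reg = 0xD6
clock 8: out=0, reg = 0xEB
clock 9: out=1, reg = 0xF5
clock 10: out=1, reg = 0xFA
clock 11: out=0, reg = 0x7D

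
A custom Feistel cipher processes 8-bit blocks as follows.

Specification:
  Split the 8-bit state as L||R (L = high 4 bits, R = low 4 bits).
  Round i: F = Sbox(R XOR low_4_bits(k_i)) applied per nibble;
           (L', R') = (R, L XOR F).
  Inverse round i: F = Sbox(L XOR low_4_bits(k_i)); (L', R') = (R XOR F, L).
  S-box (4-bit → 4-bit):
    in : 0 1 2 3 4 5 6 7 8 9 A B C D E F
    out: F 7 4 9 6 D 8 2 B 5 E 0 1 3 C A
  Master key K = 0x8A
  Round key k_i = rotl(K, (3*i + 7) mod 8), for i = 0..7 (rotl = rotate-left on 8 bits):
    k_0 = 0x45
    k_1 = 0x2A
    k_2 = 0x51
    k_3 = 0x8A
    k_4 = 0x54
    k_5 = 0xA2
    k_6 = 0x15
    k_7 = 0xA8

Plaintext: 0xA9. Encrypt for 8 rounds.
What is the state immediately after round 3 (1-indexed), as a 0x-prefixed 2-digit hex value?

0xE1

s_0 = plaintext = 0xA9
s_1 = Round(s_0, k_0) = 0x9B
s_2 = Round(s_1, k_1) = 0xBE
s_3 = Round(s_2, k_2) = 0xE1
s_4 = Round(s_3, k_3) = 0x1E
s_5 = Round(s_4, k_4) = 0xEF
s_6 = Round(s_5, k_5) = 0xFD
s_7 = Round(s_6, k_6) = 0xD4
s_8 = Round(s_7, k_7) = 0x4C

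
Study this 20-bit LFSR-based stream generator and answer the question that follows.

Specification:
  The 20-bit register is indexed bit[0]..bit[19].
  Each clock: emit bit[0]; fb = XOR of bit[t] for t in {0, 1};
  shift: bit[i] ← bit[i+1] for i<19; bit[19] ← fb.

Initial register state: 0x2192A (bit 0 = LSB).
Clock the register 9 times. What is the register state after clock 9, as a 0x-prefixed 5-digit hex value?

reg_0 = 0x2192A
clock 1: out=0, reg = 0x90C95
clock 2: out=1, reg = 0xC864A
clock 3: out=0, reg = 0xE4325
clock 4: out=1, reg = 0xF2192
clock 5: out=0, reg = 0xF90C9
clock 6: out=1, reg = 0xFC864
clock 7: out=0, reg = 0x7E432
clock 8: out=0, reg = 0xBF219
clock 9: out=1, reg = 0xDF90C

0xDF90C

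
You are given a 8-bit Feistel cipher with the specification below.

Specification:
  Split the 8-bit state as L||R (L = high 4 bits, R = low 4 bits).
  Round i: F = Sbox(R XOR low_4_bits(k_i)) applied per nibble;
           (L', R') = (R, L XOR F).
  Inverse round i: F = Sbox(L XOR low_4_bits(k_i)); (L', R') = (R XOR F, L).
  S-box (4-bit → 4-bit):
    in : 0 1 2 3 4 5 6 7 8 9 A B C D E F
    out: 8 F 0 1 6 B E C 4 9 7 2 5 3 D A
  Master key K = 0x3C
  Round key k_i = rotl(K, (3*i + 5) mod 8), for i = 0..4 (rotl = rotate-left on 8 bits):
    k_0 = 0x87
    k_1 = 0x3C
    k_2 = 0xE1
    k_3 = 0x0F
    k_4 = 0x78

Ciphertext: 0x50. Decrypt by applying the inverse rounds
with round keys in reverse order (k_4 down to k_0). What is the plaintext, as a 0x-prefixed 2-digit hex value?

s_0 = ciphertext = 0x50
s_1 = InvRound(s_0, k_4) = 0x35
s_2 = InvRound(s_1, k_3) = 0x03
s_3 = InvRound(s_2, k_2) = 0xC0
s_4 = InvRound(s_3, k_1) = 0x8C
s_5 = InvRound(s_4, k_0) = 0x68

0x68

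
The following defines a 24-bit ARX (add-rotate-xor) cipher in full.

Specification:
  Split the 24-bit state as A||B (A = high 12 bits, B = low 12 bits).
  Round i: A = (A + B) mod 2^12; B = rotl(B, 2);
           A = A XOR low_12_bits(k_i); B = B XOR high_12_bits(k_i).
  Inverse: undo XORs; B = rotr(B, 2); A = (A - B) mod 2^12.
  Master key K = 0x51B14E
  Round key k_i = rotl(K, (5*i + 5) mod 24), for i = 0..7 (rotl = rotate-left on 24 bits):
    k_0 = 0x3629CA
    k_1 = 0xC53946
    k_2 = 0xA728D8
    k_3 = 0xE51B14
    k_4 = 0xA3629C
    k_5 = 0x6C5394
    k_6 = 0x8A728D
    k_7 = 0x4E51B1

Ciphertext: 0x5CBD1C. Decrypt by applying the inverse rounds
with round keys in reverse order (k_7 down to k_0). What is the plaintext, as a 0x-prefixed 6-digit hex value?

0x0ACB03

s_0 = ciphertext = 0x5CBD1C
s_1 = InvRound(s_0, k_7) = 0xDFC67E
s_2 = InvRound(s_1, k_6) = 0x7BB7B6
s_3 = InvRound(s_2, k_5) = 0x7D3C5C
s_4 = InvRound(s_3, k_4) = 0xBB599A
s_5 = InvRound(s_4, k_3) = 0x2AFDF2
s_6 = InvRound(s_5, k_2) = 0x8971E0
s_7 = InvRound(s_6, k_1) = 0x265F6C
s_8 = InvRound(s_7, k_0) = 0x0ACB03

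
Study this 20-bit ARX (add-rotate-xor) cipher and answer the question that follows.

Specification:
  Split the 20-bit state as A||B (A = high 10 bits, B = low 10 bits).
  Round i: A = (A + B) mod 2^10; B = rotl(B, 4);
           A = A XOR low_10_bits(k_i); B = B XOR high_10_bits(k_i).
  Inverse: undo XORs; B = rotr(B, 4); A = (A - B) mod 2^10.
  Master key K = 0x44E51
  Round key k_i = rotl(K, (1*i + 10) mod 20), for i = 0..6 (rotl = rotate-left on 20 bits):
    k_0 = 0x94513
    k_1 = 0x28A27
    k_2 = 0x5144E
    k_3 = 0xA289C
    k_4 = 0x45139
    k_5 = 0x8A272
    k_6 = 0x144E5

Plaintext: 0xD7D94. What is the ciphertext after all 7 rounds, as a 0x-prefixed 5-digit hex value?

s_0 = plaintext = 0xD7D94
s_1 = Round(s_0, k_0) = 0x78317
s_2 = Round(s_1, k_1) = 0xB41DE
s_3 = Round(s_2, k_2) = 0x380A2
s_4 = Round(s_3, k_3) = 0x478A8
s_5 = Round(s_4, k_4) = 0x3FF96
s_6 = Round(s_5, k_5) = 0xB9F46
s_7 = Round(s_6, k_6) = 0xB203C

0xB203C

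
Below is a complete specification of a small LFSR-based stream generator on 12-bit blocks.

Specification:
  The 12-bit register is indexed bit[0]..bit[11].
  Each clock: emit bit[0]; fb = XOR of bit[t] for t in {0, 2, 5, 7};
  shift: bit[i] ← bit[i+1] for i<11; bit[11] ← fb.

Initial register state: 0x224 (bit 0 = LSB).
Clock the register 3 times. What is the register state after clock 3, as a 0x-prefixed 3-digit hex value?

0x044

reg_0 = 0x224
clock 1: out=0, reg = 0x112
clock 2: out=0, reg = 0x089
clock 3: out=1, reg = 0x044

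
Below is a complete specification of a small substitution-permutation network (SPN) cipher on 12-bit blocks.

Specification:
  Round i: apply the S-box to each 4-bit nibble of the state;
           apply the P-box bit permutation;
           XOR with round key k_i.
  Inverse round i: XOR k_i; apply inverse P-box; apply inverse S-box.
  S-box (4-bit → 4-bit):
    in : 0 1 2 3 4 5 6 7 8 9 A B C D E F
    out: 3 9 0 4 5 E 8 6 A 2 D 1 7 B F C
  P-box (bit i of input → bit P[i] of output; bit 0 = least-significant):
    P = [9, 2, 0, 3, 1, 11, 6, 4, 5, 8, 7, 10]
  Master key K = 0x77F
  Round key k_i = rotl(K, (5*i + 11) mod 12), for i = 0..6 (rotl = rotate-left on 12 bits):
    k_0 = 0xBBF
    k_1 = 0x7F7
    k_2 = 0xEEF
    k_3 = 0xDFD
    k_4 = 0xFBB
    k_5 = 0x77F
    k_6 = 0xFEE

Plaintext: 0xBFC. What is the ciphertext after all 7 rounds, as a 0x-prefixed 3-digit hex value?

0x02F

s_0 = plaintext = 0xBFC
s_1 = Round(s_0, k_0) = 0x9CA
s_2 = Round(s_1, k_1) = 0xCBC
s_3 = Round(s_2, k_2) = 0xD48
s_4 = Round(s_3, k_3) = 0x893
s_5 = Round(s_4, k_4) = 0x2BA
s_6 = Round(s_5, k_5) = 0x574
s_7 = Round(s_6, k_6) = 0x02F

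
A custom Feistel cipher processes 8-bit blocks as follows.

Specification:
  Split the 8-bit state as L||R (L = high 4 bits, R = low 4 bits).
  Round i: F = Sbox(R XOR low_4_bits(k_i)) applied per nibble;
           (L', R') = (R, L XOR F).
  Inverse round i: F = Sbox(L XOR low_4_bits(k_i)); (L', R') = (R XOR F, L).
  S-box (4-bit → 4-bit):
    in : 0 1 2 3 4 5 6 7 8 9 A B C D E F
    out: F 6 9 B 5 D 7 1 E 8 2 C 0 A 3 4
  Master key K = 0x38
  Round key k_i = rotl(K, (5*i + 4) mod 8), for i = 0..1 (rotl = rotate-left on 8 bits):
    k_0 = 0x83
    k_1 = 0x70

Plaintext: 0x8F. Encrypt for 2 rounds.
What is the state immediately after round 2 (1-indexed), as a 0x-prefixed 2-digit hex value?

0x81

s_0 = plaintext = 0x8F
s_1 = Round(s_0, k_0) = 0xF8
s_2 = Round(s_1, k_1) = 0x81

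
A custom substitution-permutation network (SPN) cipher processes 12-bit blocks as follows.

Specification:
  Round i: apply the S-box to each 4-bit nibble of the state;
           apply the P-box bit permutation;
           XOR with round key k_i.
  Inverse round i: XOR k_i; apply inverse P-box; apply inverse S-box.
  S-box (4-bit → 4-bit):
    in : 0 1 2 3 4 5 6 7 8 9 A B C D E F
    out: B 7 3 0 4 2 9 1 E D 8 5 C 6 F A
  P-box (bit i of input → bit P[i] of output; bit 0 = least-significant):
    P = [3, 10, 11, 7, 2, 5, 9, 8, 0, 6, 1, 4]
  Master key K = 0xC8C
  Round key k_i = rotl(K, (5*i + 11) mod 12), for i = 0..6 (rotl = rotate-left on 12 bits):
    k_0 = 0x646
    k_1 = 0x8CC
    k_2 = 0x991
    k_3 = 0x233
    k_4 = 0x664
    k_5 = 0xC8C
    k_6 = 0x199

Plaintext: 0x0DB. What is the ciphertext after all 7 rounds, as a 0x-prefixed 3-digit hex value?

s_0 = plaintext = 0x0DB
s_1 = Round(s_0, k_0) = 0xC3F
s_2 = Round(s_1, k_1) = 0xC5E
s_3 = Round(s_2, k_2) = 0x52B
s_4 = Round(s_3, k_3) = 0xA5F
s_5 = Round(s_4, k_4) = 0x2D4
s_6 = Round(s_5, k_5) = 0x6ED
s_7 = Round(s_6, k_6) = 0xEAC

0xEAC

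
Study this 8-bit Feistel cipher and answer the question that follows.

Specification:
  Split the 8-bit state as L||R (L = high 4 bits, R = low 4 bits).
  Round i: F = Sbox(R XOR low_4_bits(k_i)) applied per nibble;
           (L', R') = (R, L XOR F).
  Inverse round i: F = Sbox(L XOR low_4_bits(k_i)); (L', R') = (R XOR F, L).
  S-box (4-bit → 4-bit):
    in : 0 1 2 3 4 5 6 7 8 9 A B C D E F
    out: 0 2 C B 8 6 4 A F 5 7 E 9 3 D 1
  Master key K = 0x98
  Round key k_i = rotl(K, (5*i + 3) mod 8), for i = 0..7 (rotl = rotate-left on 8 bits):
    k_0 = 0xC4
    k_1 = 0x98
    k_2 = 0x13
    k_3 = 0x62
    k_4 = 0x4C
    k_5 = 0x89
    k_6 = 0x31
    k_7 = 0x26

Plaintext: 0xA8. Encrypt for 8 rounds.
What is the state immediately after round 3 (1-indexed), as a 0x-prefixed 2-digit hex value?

0x65

s_0 = plaintext = 0xA8
s_1 = Round(s_0, k_0) = 0x83
s_2 = Round(s_1, k_1) = 0x36
s_3 = Round(s_2, k_2) = 0x65
s_4 = Round(s_3, k_3) = 0x5C
s_5 = Round(s_4, k_4) = 0xC5
s_6 = Round(s_5, k_5) = 0x55
s_7 = Round(s_6, k_6) = 0x5D
s_8 = Round(s_7, k_7) = 0xDB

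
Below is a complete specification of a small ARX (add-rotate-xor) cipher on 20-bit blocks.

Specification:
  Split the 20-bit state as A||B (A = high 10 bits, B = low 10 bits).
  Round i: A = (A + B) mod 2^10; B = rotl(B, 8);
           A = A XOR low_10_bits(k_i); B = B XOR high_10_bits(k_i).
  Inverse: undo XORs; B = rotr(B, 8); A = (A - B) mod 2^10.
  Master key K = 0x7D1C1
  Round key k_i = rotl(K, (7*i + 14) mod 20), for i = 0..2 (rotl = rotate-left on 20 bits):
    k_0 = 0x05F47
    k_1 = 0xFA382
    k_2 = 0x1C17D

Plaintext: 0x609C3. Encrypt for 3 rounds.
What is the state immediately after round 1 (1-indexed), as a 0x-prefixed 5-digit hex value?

s_0 = plaintext = 0x609C3
s_1 = Round(s_0, k_0) = 0x00B67
s_2 = Round(s_1, k_1) = 0x3AC31
s_3 = Round(s_2, k_2) = 0x1857C

0x00B67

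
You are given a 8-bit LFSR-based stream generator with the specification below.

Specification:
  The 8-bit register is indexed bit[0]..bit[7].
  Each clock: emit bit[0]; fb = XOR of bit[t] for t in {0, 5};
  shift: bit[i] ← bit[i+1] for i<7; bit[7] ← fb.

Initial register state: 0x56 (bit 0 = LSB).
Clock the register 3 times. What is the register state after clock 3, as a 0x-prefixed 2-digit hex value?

0x8A

reg_0 = 0x56
clock 1: out=0, reg = 0x2B
clock 2: out=1, reg = 0x15
clock 3: out=1, reg = 0x8A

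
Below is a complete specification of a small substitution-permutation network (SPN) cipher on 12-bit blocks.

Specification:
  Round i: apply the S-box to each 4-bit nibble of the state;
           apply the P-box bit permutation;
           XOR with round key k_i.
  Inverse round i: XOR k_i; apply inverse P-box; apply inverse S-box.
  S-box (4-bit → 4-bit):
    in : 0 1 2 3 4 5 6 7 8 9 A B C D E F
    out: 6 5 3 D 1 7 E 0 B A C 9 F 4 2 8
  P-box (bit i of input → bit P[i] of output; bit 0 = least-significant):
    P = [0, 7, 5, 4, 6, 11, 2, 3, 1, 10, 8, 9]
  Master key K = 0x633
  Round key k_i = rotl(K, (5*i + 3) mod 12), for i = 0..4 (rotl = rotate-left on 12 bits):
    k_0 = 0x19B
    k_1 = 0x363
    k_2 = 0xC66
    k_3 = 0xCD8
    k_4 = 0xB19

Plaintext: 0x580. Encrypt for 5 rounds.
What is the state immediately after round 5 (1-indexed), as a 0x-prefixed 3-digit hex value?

0x022

s_0 = plaintext = 0x580
s_1 = Round(s_0, k_0) = 0xC71
s_2 = Round(s_1, k_1) = 0x440
s_3 = Round(s_2, k_2) = 0xC84
s_4 = Round(s_3, k_3) = 0x393
s_5 = Round(s_4, k_4) = 0x022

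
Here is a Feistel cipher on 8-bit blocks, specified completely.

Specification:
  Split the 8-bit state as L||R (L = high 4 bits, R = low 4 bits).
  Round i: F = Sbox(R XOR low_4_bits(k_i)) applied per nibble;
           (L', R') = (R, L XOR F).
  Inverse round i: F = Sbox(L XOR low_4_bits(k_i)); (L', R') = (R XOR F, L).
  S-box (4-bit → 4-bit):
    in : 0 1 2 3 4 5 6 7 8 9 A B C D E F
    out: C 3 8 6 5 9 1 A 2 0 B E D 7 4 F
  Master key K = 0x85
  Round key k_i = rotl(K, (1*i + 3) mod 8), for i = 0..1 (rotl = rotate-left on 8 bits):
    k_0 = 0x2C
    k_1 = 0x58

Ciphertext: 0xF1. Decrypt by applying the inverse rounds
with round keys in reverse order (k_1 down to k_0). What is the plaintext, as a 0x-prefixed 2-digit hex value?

0x5B

s_0 = ciphertext = 0xF1
s_1 = InvRound(s_0, k_1) = 0xBF
s_2 = InvRound(s_1, k_0) = 0x5B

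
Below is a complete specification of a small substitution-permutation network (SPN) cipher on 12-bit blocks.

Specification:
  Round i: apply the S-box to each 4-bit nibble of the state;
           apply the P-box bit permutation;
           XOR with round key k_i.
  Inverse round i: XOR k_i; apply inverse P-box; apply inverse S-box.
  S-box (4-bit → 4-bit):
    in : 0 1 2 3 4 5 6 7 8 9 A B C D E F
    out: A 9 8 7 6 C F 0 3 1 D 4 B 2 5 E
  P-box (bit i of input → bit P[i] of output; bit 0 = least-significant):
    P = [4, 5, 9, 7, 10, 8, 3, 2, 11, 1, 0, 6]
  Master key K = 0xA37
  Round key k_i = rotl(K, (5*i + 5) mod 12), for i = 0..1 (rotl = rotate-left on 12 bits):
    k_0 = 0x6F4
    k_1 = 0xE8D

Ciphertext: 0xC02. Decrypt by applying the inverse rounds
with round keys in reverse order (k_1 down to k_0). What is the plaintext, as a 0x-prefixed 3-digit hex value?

s_0 = ciphertext = 0xC02
s_1 = InvRound(s_0, k_1) = 0x455
s_2 = InvRound(s_1, k_0) = 0xB7F

0xB7F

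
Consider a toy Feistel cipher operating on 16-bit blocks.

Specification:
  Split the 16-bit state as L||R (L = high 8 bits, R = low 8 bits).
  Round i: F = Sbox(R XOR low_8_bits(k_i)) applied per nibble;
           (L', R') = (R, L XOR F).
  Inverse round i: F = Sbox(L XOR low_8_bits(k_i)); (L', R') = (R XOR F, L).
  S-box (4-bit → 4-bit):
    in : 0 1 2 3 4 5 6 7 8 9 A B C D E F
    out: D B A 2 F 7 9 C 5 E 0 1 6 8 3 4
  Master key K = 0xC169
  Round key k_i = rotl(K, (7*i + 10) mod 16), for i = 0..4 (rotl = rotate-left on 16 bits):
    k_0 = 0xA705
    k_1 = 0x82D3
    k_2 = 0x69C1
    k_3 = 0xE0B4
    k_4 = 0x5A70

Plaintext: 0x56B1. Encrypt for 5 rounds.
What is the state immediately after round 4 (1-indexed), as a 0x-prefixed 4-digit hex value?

0xA4EC

s_0 = plaintext = 0x56B1
s_1 = Round(s_0, k_0) = 0xB149
s_2 = Round(s_1, k_1) = 0x4951
s_3 = Round(s_2, k_2) = 0x51A4
s_4 = Round(s_3, k_3) = 0xA4EC
s_5 = Round(s_4, k_4) = 0xEC42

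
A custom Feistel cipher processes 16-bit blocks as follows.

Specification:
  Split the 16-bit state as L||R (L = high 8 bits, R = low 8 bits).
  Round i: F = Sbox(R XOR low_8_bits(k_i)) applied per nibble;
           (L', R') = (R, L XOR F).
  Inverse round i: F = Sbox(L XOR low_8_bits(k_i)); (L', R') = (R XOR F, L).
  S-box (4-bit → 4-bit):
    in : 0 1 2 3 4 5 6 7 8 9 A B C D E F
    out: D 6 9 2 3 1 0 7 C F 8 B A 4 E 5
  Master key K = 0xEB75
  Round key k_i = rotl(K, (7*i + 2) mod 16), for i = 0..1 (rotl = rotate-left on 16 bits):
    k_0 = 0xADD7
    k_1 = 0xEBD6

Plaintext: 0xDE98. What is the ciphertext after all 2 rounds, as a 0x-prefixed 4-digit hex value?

s_0 = plaintext = 0xDE98
s_1 = Round(s_0, k_0) = 0x98EB
s_2 = Round(s_1, k_1) = 0xEBBC

0xEBBC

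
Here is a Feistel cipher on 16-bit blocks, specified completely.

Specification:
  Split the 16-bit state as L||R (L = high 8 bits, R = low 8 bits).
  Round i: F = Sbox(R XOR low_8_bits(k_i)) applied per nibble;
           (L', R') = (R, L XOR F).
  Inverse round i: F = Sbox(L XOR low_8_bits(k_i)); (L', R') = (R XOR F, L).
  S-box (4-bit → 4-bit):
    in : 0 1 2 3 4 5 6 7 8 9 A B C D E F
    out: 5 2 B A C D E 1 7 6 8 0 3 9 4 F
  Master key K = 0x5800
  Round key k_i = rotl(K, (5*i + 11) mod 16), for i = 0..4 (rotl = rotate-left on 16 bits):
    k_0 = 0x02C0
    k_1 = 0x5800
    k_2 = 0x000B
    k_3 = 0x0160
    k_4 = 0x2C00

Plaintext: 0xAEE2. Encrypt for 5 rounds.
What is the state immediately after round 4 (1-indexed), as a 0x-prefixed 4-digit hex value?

0x2909

s_0 = plaintext = 0xAEE2
s_1 = Round(s_0, k_0) = 0xE215
s_2 = Round(s_1, k_1) = 0x15CF
s_3 = Round(s_2, k_2) = 0xCF29
s_4 = Round(s_3, k_3) = 0x2909
s_5 = Round(s_4, k_4) = 0x097F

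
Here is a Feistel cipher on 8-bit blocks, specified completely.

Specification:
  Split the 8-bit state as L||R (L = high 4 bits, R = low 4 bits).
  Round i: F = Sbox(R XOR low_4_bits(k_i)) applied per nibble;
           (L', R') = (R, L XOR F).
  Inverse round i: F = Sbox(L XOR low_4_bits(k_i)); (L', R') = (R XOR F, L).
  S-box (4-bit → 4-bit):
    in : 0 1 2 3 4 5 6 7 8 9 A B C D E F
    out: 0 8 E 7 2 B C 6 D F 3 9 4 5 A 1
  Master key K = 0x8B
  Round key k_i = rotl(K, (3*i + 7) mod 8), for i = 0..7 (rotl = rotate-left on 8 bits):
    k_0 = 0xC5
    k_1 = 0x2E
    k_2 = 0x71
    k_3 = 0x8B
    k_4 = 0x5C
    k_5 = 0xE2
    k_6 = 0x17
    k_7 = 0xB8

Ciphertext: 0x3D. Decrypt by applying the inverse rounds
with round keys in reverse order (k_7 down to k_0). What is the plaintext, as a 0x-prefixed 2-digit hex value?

0x69

s_0 = ciphertext = 0x3D
s_1 = InvRound(s_0, k_7) = 0x43
s_2 = InvRound(s_1, k_6) = 0x44
s_3 = InvRound(s_2, k_5) = 0x84
s_4 = InvRound(s_3, k_4) = 0x68
s_5 = InvRound(s_4, k_3) = 0xD6
s_6 = InvRound(s_5, k_2) = 0x2D
s_7 = InvRound(s_6, k_1) = 0x92
s_8 = InvRound(s_7, k_0) = 0x69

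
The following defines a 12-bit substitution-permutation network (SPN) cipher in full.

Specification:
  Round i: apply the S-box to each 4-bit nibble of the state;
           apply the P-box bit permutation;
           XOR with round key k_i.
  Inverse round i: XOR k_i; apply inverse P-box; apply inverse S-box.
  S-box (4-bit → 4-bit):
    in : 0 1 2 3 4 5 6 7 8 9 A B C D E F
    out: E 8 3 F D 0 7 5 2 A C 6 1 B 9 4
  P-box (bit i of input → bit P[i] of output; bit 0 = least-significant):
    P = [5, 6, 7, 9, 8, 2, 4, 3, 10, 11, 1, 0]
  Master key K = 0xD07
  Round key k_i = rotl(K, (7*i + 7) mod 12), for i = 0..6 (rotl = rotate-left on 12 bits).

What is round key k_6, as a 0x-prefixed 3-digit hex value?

0xA0F

K = 0xD07
k_0 = rotl(K, (7*0+7) mod 12) = rotl(K, 7) = 0x3E8
k_1 = rotl(K, (7*1+7) mod 12) = rotl(K, 2) = 0x41F
k_2 = rotl(K, (7*2+7) mod 12) = rotl(K, 9) = 0xFA0
k_3 = rotl(K, (7*3+7) mod 12) = rotl(K, 4) = 0x07D
k_4 = rotl(K, (7*4+7) mod 12) = rotl(K, 11) = 0xE83
k_5 = rotl(K, (7*5+7) mod 12) = rotl(K, 6) = 0x1F4
k_6 = rotl(K, (7*6+7) mod 12) = rotl(K, 1) = 0xA0F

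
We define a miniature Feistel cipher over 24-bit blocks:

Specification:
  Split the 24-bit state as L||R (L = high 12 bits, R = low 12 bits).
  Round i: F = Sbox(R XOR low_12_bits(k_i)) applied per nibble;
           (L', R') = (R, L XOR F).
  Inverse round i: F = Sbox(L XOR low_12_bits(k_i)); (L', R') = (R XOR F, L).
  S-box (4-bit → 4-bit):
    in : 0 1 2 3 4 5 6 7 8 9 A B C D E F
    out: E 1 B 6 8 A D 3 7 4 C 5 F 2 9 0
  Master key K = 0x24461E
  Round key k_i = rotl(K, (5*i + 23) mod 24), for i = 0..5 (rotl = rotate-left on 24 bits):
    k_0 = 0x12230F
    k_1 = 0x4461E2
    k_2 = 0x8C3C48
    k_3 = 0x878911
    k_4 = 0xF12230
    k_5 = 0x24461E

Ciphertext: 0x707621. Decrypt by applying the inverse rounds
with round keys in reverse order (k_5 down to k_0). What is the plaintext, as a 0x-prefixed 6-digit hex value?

0x574352

s_0 = ciphertext = 0x707621
s_1 = InvRound(s_0, k_5) = 0x735707
s_2 = InvRound(s_1, k_4) = 0xDED735
s_3 = InvRound(s_2, k_3) = 0xF3ADED
s_4 = InvRound(s_3, k_2) = 0xBD6F3A
s_5 = InvRound(s_4, k_1) = 0x352BD6
s_6 = InvRound(s_5, k_0) = 0x574352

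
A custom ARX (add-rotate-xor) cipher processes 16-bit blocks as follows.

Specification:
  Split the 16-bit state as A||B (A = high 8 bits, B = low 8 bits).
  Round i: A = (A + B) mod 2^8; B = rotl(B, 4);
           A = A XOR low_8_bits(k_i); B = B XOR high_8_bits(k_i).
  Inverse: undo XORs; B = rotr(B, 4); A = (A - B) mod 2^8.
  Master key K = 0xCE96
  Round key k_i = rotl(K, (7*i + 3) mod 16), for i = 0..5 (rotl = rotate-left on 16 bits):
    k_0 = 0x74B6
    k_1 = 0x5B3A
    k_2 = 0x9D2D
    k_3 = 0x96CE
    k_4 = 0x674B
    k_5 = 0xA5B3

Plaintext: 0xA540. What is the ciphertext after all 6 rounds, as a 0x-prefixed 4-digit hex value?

s_0 = plaintext = 0xA540
s_1 = Round(s_0, k_0) = 0x5370
s_2 = Round(s_1, k_1) = 0xF95C
s_3 = Round(s_2, k_2) = 0x7858
s_4 = Round(s_3, k_3) = 0x1E13
s_5 = Round(s_4, k_4) = 0x7A56
s_6 = Round(s_5, k_5) = 0x63C0

0x63C0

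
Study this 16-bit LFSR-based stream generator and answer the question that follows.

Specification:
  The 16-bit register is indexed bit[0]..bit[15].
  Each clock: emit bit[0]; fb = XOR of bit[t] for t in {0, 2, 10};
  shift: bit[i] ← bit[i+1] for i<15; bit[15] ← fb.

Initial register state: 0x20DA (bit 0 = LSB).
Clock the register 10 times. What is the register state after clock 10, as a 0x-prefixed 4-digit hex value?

0x7908

reg_0 = 0x20DA
clock 1: out=0, reg = 0x106D
clock 2: out=1, reg = 0x0836
clock 3: out=0, reg = 0x841B
clock 4: out=1, reg = 0x420D
clock 5: out=1, reg = 0x2106
clock 6: out=0, reg = 0x9083
clock 7: out=1, reg = 0xC841
clock 8: out=1, reg = 0xE420
clock 9: out=0, reg = 0xF210
clock 10: out=0, reg = 0x7908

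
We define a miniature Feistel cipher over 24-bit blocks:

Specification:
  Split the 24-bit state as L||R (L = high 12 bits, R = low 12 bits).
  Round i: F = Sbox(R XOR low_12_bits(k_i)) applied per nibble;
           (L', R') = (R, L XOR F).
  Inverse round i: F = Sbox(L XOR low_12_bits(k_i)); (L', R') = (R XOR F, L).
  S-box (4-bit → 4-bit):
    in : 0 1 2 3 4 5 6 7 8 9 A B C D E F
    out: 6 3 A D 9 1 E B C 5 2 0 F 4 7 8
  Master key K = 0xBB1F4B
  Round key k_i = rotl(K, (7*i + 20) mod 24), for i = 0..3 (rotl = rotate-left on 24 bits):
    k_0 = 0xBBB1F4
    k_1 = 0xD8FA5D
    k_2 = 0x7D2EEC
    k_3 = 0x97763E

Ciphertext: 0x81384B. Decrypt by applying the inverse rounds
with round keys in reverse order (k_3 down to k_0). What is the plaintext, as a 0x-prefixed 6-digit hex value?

0xF70C42

s_0 = ciphertext = 0x81384B
s_1 = InvRound(s_0, k_3) = 0xFEF813
s_2 = InvRound(s_1, k_2) = 0xB7EFEF
s_3 = InvRound(s_2, k_1) = 0xC42B7E
s_4 = InvRound(s_3, k_0) = 0xF70C42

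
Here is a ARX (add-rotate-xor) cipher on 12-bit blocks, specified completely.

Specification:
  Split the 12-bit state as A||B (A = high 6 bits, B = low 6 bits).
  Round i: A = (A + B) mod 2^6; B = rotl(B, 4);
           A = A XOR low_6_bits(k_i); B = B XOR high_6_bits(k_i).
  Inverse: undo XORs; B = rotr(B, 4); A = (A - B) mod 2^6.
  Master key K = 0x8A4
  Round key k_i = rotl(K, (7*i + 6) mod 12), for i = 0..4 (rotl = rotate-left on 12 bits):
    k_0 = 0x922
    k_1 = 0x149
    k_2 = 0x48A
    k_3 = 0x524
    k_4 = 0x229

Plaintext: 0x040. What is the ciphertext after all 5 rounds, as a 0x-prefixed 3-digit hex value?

s_0 = plaintext = 0x040
s_1 = Round(s_0, k_0) = 0x8E4
s_2 = Round(s_1, k_1) = 0x38C
s_3 = Round(s_2, k_2) = 0x411
s_4 = Round(s_3, k_3) = 0x140
s_5 = Round(s_4, k_4) = 0xB08

0xB08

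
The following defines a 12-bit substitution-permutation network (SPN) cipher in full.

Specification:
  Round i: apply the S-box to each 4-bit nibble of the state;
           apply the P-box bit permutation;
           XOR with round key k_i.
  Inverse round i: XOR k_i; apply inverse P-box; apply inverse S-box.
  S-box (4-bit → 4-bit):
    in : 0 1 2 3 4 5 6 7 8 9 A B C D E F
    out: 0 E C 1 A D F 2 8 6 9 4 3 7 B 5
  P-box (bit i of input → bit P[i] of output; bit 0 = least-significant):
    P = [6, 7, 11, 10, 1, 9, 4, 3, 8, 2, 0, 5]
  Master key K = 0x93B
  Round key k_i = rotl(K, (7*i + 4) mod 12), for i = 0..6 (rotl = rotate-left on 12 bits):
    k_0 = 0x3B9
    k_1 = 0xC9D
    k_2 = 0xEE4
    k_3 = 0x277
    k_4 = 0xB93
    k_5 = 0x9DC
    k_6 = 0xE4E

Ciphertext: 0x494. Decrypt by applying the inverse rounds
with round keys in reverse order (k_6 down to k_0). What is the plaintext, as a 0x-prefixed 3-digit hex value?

s_0 = ciphertext = 0x494
s_1 = InvRound(s_0, k_6) = 0x06D
s_2 = InvRound(s_1, k_5) = 0x5B9
s_3 = InvRound(s_2, k_4) = 0x8E2
s_4 = InvRound(s_3, k_3) = 0x999
s_5 = InvRound(s_4, k_2) = 0x61A
s_6 = InvRound(s_5, k_1) = 0x9C9
s_7 = InvRound(s_6, k_0) = 0x89F

0x89F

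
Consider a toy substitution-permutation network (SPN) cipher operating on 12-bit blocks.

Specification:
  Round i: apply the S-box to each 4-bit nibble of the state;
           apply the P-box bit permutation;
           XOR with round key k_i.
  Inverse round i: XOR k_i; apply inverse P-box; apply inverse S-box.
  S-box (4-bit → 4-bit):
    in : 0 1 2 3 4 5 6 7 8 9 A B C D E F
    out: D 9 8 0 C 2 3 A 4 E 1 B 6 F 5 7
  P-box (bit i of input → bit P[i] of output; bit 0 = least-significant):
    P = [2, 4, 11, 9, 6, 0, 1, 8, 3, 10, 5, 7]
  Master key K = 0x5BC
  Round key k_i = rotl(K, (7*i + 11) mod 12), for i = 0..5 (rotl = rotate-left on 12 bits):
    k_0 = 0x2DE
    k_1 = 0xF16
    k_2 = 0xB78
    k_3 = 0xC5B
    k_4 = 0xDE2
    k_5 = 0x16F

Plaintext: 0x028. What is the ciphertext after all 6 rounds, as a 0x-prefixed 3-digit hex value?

s_0 = plaintext = 0x028
s_1 = Round(s_0, k_0) = 0xB76
s_2 = Round(s_1, k_1) = 0xA8B
s_3 = Round(s_2, k_2) = 0x966
s_4 = Round(s_3, k_3) = 0x8AE
s_5 = Round(s_4, k_4) = 0x586
s_6 = Round(s_5, k_5) = 0x579

0x579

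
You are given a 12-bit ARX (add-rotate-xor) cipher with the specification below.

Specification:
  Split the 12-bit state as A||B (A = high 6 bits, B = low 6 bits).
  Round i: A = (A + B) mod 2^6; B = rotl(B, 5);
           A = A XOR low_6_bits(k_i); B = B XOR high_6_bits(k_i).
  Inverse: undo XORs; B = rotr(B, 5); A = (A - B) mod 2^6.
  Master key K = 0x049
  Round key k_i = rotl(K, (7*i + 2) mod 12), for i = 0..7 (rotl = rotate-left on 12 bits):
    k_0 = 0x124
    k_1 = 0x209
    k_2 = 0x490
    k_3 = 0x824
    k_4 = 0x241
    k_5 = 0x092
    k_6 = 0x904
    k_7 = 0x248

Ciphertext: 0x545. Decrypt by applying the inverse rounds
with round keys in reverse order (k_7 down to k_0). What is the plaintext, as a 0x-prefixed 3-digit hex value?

s_0 = ciphertext = 0x545
s_1 = InvRound(s_0, k_7) = 0x158
s_2 = InvRound(s_1, k_6) = 0x239
s_3 = InvRound(s_2, k_5) = 0x8F7
s_4 = InvRound(s_3, k_4) = 0x97D
s_5 = InvRound(s_4, k_3) = 0x1FA
s_6 = InvRound(s_5, k_2) = 0x191
s_7 = InvRound(s_6, k_1) = 0x772
s_8 = InvRound(s_7, k_0) = 0x32D

0x32D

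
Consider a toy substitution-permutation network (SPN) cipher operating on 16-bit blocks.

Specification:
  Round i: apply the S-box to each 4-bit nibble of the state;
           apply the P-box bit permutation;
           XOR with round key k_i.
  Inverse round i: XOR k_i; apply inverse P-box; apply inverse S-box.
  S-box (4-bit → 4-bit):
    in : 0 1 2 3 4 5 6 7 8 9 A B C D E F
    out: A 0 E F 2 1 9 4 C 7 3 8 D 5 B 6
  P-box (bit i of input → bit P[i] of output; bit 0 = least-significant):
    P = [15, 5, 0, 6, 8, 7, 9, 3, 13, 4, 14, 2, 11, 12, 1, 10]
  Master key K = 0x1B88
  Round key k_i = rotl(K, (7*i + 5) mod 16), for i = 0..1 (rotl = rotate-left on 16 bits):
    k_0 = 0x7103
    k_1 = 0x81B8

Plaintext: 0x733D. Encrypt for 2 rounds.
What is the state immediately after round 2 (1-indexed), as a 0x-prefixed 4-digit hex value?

s_0 = plaintext = 0x733D
s_1 = Round(s_0, k_0) = 0x929C
s_2 = Round(s_1, k_1) = 0x5A6F

0x5A6F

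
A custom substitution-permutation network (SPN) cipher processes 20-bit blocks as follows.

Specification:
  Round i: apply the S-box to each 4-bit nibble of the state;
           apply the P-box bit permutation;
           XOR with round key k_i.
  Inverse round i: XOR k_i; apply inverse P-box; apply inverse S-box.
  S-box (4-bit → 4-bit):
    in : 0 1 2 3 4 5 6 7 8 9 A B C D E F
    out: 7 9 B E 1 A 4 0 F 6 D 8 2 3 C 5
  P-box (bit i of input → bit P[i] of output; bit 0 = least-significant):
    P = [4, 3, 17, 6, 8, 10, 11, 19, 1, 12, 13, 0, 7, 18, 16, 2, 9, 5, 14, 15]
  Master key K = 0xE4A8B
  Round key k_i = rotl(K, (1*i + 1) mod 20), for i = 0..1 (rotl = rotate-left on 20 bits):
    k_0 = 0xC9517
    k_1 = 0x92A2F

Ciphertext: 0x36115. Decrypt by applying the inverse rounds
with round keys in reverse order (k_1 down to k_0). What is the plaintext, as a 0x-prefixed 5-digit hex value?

0x32A14

s_0 = ciphertext = 0x36115
s_1 = InvRound(s_0, k_1) = 0x074A0
s_2 = InvRound(s_1, k_0) = 0x32A14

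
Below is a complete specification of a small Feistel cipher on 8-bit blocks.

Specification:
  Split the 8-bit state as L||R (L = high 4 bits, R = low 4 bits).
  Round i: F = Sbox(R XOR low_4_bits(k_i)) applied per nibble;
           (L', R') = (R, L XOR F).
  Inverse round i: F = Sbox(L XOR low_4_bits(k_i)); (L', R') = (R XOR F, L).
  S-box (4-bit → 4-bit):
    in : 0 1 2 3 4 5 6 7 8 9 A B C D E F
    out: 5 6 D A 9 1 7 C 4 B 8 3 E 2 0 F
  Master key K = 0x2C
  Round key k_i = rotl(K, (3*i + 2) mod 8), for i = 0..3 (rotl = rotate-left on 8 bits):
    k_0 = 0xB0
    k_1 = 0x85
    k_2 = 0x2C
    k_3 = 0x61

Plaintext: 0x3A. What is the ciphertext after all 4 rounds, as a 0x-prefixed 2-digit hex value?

0xC8

s_0 = plaintext = 0x3A
s_1 = Round(s_0, k_0) = 0xAB
s_2 = Round(s_1, k_1) = 0xBA
s_3 = Round(s_2, k_2) = 0xAC
s_4 = Round(s_3, k_3) = 0xC8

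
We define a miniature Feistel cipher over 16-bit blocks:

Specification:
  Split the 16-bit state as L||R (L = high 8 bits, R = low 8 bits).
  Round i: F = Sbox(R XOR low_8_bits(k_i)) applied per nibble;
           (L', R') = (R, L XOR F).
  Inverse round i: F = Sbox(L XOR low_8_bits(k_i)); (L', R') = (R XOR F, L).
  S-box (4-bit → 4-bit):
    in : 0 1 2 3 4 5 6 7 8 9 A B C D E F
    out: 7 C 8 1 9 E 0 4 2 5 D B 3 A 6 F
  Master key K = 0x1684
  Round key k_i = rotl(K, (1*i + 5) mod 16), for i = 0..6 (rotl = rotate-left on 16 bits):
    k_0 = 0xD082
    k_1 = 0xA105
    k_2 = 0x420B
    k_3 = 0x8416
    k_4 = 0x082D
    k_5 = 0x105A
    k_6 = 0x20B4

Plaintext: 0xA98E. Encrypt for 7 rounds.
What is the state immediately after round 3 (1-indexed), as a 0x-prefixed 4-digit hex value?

0x2157

s_0 = plaintext = 0xA98E
s_1 = Round(s_0, k_0) = 0x8EDA
s_2 = Round(s_1, k_1) = 0xDA21
s_3 = Round(s_2, k_2) = 0x2157
s_4 = Round(s_3, k_3) = 0x57BD
s_5 = Round(s_4, k_4) = 0xBD00
s_6 = Round(s_5, k_5) = 0x0050
s_7 = Round(s_6, k_6) = 0x5069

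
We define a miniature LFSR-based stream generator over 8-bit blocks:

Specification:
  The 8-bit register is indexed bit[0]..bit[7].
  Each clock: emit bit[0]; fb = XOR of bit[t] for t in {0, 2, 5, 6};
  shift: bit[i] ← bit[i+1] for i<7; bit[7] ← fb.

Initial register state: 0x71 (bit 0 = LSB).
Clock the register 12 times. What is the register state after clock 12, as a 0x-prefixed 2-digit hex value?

0x11

reg_0 = 0x71
clock 1: out=1, reg = 0xB8
clock 2: out=0, reg = 0xDC
clock 3: out=0, reg = 0x6E
clock 4: out=0, reg = 0xB7
clock 5: out=1, reg = 0xDB
clock 6: out=1, reg = 0x6D
clock 7: out=1, reg = 0x36
clock 8: out=0, reg = 0x1B
clock 9: out=1, reg = 0x8D
clock 10: out=1, reg = 0x46
clock 11: out=0, reg = 0x23
clock 12: out=1, reg = 0x11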